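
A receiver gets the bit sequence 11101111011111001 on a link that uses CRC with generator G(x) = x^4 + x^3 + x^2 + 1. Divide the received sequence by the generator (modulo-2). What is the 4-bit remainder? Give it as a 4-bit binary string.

1101

Modulo-2 division of 11101111011111001 by 11101:
  pos 0: 11101 XOR 11101 = 00000
  pos 5: 11101 XOR 11101 = 00000
  pos 10: 11110 XOR 11101 = 00011
Remainder = 1101 (nonzero — an error is detected).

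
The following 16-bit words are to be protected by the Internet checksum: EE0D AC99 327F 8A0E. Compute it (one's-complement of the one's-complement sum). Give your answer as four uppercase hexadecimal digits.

One's-complement addition (fold any carry out of bit 15 back into bit 0):
  0xEE0D + 0xAC99 = 0x19AA6 → wrap carry → 0x9AA7
  0x9AA7 + 0x327F = 0x0CD26
  0xCD26 + 0x8A0E = 0x15734 → wrap carry → 0x5735
One's-complement sum = 0x5735.
Checksum = ~0x5735 & 0xFFFF = 0xA8CA.

A8CA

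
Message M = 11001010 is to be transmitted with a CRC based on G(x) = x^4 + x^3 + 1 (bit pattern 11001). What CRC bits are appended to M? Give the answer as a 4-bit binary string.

1011

Append 4 zeros: 110010100000. Divide by 11001 (XOR where the leading bit is 1):
  pos 0: 11001 XOR 11001 = 00000
  pos 6: 10000 XOR 11001 = 01001
  pos 7: 10010 XOR 11001 = 01011
Remainder (last 4 bits) = 1011. This is the CRC / FCS.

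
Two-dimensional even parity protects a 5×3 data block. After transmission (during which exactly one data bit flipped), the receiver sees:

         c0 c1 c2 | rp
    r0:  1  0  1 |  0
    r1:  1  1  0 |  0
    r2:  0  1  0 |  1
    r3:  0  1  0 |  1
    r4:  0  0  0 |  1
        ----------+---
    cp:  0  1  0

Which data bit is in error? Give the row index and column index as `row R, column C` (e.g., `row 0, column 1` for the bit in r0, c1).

row 4, column 2

Recompute each row's even parity and compare to rp:
  r0: data parity 0, sent rp 0 → ok
  r1: data parity 0, sent rp 0 → ok
  r2: data parity 1, sent rp 1 → ok
  r3: data parity 1, sent rp 1 → ok
  r4: data parity 0, sent rp 1 → mismatch
Recompute each column's even parity and compare to cp:
  c0: data parity 0, sent cp 0 → ok
  c1: data parity 1, sent cp 1 → ok
  c2: data parity 1, sent cp 0 → mismatch
Exactly one row (r4) and one column (c2) fail → the flipped bit is at their intersection.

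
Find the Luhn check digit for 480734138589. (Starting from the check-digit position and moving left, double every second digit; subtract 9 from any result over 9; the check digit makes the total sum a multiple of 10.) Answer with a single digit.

Partial digits right→left: 9 8 5 8 3 1 4 3 7 0 8 4
Double every second digit counting from the check-digit position (so the 1st, 3rd, 5th, ... of the partial from the right).
  doubled (with −9 where >9): 9 1 6 8 5 7 → sum 36
  kept as-is: 8 8 1 3 0 4 → sum 24
Total = 36 + 24 = 60.
Check digit = (10 − (60 mod 10)) mod 10 = 0.

0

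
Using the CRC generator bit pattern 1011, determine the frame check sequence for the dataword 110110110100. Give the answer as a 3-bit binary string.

Append 3 zeros: 110110110100000. Divide by 1011 (XOR where the leading bit is 1):
  pos 0: 1101 XOR 1011 = 0110
  pos 1: 1101 XOR 1011 = 0110
  pos 2: 1100 XOR 1011 = 0111
  pos 3: 1111 XOR 1011 = 0100
  pos 4: 1001 XOR 1011 = 0010
  pos 6: 1001 XOR 1011 = 0010
  pos 8: 1000 XOR 1011 = 0011
  pos 10: 1100 XOR 1011 = 0111
  pos 11: 1110 XOR 1011 = 0101
Remainder (last 3 bits) = 101. This is the CRC / FCS.

101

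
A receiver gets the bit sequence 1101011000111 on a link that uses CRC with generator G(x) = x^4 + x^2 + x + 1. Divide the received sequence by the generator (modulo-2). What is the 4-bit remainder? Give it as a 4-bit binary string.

0000

Modulo-2 division of 1101011000111 by 10111:
  pos 0: 11010 XOR 10111 = 01101
  pos 1: 11011 XOR 10111 = 01100
  pos 2: 11001 XOR 10111 = 01110
  pos 3: 11100 XOR 10111 = 01011
  pos 4: 10110 XOR 10111 = 00001
  pos 8: 10111 XOR 10111 = 00000
Remainder = 0000 (zero — the frame passes the CRC check).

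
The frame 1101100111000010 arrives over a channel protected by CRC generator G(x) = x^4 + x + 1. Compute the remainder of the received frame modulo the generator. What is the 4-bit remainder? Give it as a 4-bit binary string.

1001

Modulo-2 division of 1101100111000010 by 10011:
  pos 0: 11011 XOR 10011 = 01000
  pos 1: 10000 XOR 10011 = 00011
  pos 4: 11011 XOR 10011 = 01000
  pos 5: 10001 XOR 10011 = 00010
  pos 8: 10000 XOR 10011 = 00011
  pos 11: 11010 XOR 10011 = 01001
Remainder = 1001 (nonzero — an error is detected).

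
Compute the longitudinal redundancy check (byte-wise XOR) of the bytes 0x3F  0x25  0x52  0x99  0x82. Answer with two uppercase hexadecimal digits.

53

XOR the bytes together:
  start with 0x3F
  0x3F ⊕ 0x25 = 0x1A
  0x1A ⊕ 0x52 = 0x48
  0x48 ⊕ 0x99 = 0xD1
  0xD1 ⊕ 0x82 = 0x53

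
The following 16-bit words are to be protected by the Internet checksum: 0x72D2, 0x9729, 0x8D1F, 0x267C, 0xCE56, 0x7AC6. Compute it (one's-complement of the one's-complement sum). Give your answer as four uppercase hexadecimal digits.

F94A

One's-complement addition (fold any carry out of bit 15 back into bit 0):
  0x72D2 + 0x9729 = 0x109FB → wrap carry → 0x09FC
  0x09FC + 0x8D1F = 0x0971B
  0x971B + 0x267C = 0x0BD97
  0xBD97 + 0xCE56 = 0x18BED → wrap carry → 0x8BEE
  0x8BEE + 0x7AC6 = 0x106B4 → wrap carry → 0x06B5
One's-complement sum = 0x06B5.
Checksum = ~0x06B5 & 0xFFFF = 0xF94A.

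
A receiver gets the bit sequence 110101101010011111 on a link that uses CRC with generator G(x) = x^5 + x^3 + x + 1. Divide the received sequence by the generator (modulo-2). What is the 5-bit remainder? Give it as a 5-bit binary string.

00000

Modulo-2 division of 110101101010011111 by 101011:
  pos 0: 110101 XOR 101011 = 011110
  pos 1: 111101 XOR 101011 = 010110
  pos 2: 101100 XOR 101011 = 000111
  pos 5: 111101 XOR 101011 = 010110
  pos 6: 101100 XOR 101011 = 000111
  pos 9: 111011 XOR 101011 = 010000
  pos 10: 100001 XOR 101011 = 001010
  pos 12: 101011 XOR 101011 = 000000
Remainder = 00000 (zero — the frame passes the CRC check).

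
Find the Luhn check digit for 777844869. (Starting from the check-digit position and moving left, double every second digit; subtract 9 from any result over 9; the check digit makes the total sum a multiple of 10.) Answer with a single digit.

1

Partial digits right→left: 9 6 8 4 4 8 7 7 7
Double every second digit counting from the check-digit position (so the 1st, 3rd, 5th, ... of the partial from the right).
  doubled (with −9 where >9): 9 7 8 5 5 → sum 34
  kept as-is: 6 4 8 7 → sum 25
Total = 34 + 25 = 59.
Check digit = (10 − (59 mod 10)) mod 10 = 1.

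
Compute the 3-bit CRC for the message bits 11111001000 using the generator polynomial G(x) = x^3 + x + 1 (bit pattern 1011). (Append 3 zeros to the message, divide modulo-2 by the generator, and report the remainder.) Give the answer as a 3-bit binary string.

110

Append 3 zeros: 11111001000000. Divide by 1011 (XOR where the leading bit is 1):
  pos 0: 1111 XOR 1011 = 0100
  pos 1: 1001 XOR 1011 = 0010
  pos 3: 1000 XOR 1011 = 0011
  pos 5: 1110 XOR 1011 = 0101
  pos 6: 1010 XOR 1011 = 0001
  pos 9: 1000 XOR 1011 = 0011
Remainder (last 3 bits) = 110. This is the CRC / FCS.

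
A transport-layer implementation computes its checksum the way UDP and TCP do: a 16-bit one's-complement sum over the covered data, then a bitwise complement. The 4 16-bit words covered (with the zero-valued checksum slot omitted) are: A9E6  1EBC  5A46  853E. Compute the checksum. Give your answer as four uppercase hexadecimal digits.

57D8

One's-complement addition (fold any carry out of bit 15 back into bit 0):
  0xA9E6 + 0x1EBC = 0x0C8A2
  0xC8A2 + 0x5A46 = 0x122E8 → wrap carry → 0x22E9
  0x22E9 + 0x853E = 0x0A827
One's-complement sum = 0xA827.
Checksum = ~0xA827 & 0xFFFF = 0x57D8.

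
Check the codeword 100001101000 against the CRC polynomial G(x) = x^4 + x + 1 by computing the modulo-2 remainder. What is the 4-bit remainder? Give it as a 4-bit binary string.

Modulo-2 division of 100001101000 by 10011:
  pos 0: 10000 XOR 10011 = 00011
  pos 3: 11110 XOR 10011 = 01101
  pos 4: 11011 XOR 10011 = 01000
  pos 5: 10000 XOR 10011 = 00011
Remainder = 1100 (nonzero — an error is detected).

1100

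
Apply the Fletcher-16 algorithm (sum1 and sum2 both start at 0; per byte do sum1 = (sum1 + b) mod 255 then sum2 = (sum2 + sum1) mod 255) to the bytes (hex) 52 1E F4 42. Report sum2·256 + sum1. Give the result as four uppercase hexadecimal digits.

CFA7

Running sums (mod 255):
  after byte 0 (52): sum1=82, sum2=82
  after byte 1 (1E): sum1=112, sum2=194
  after byte 2 (F4): sum1=101, sum2=40
  after byte 3 (42): sum1=167, sum2=207
Checksum = sum2·256 + sum1 = 207·256 + 167 = 53159 = 0xCFA7.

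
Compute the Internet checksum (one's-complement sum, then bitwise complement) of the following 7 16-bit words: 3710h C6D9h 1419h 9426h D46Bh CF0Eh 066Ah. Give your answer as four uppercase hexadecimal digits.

AFF1

One's-complement addition (fold any carry out of bit 15 back into bit 0):
  0x3710 + 0xC6D9 = 0x0FDE9
  0xFDE9 + 0x1419 = 0x11202 → wrap carry → 0x1203
  0x1203 + 0x9426 = 0x0A629
  0xA629 + 0xD46B = 0x17A94 → wrap carry → 0x7A95
  0x7A95 + 0xCF0E = 0x149A3 → wrap carry → 0x49A4
  0x49A4 + 0x066A = 0x0500E
One's-complement sum = 0x500E.
Checksum = ~0x500E & 0xFFFF = 0xAFF1.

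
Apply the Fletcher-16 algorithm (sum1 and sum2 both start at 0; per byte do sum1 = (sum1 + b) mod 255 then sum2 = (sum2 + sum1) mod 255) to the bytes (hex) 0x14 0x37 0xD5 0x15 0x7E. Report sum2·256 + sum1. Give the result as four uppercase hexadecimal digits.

6BB4

Running sums (mod 255):
  after byte 0 (0x14): sum1=20, sum2=20
  after byte 1 (0x37): sum1=75, sum2=95
  after byte 2 (0xD5): sum1=33, sum2=128
  after byte 3 (0x15): sum1=54, sum2=182
  after byte 4 (0x7E): sum1=180, sum2=107
Checksum = sum2·256 + sum1 = 107·256 + 180 = 27572 = 0x6BB4.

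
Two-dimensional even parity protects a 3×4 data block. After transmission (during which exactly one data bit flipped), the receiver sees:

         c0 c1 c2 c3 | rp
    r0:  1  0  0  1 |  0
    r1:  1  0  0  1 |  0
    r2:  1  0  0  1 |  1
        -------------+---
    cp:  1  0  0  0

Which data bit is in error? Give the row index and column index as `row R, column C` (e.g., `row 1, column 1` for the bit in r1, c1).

row 2, column 3

Recompute each row's even parity and compare to rp:
  r0: data parity 0, sent rp 0 → ok
  r1: data parity 0, sent rp 0 → ok
  r2: data parity 0, sent rp 1 → mismatch
Recompute each column's even parity and compare to cp:
  c0: data parity 1, sent cp 1 → ok
  c1: data parity 0, sent cp 0 → ok
  c2: data parity 0, sent cp 0 → ok
  c3: data parity 1, sent cp 0 → mismatch
Exactly one row (r2) and one column (c3) fail → the flipped bit is at their intersection.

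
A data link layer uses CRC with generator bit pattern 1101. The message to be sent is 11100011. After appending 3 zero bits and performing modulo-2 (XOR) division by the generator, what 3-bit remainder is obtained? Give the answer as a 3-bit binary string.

001

Append 3 zeros: 11100011000. Divide by 1101 (XOR where the leading bit is 1):
  pos 0: 1110 XOR 1101 = 0011
  pos 2: 1100 XOR 1101 = 0001
  pos 5: 1110 XOR 1101 = 0011
  pos 7: 1100 XOR 1101 = 0001
Remainder (last 3 bits) = 001. This is the CRC / FCS.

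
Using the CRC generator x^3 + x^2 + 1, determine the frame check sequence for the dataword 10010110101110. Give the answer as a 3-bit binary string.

Append 3 zeros: 10010110101110000. Divide by 1101 (XOR where the leading bit is 1):
  pos 0: 1001 XOR 1101 = 0100
  pos 1: 1000 XOR 1101 = 0101
  pos 2: 1011 XOR 1101 = 0110
  pos 3: 1101 XOR 1101 = 0000
  pos 8: 1011 XOR 1101 = 0110
  pos 9: 1101 XOR 1101 = 0000
Remainder (last 3 bits) = 000. This is the CRC / FCS.

000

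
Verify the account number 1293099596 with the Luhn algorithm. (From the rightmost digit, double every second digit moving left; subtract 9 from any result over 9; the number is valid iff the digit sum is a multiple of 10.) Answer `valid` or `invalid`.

From the right, keep odd positions and double even positions (subtract 9 from any doubled value over 9):
  doubled (positions 2,4,...): 9 9 0 9 2 → sum 29
  kept (positions 1,3,...): 6 5 9 3 2 → sum 25
Total = 54.
54 mod 10 = 4, so the number is invalid.

invalid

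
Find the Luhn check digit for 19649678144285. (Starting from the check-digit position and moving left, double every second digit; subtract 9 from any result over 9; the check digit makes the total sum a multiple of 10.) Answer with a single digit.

4

Partial digits right→left: 5 8 2 4 4 1 8 7 6 9 4 6 9 1
Double every second digit counting from the check-digit position (so the 1st, 3rd, 5th, ... of the partial from the right).
  doubled (with −9 where >9): 1 4 8 7 3 8 9 → sum 40
  kept as-is: 8 4 1 7 9 6 1 → sum 36
Total = 40 + 36 = 76.
Check digit = (10 − (76 mod 10)) mod 10 = 4.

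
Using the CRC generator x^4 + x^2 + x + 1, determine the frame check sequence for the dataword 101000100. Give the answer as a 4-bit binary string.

Append 4 zeros: 1010001000000. Divide by 10111 (XOR where the leading bit is 1):
  pos 0: 10100 XOR 10111 = 00011
  pos 3: 11010 XOR 10111 = 01101
  pos 4: 11010 XOR 10111 = 01101
  pos 5: 11010 XOR 10111 = 01101
  pos 6: 11010 XOR 10111 = 01101
  pos 7: 11010 XOR 10111 = 01101
  pos 8: 11010 XOR 10111 = 01101
Remainder (last 4 bits) = 1101. This is the CRC / FCS.

1101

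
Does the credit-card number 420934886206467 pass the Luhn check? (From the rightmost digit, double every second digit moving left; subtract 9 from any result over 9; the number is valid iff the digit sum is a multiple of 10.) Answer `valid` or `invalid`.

From the right, keep odd positions and double even positions (subtract 9 from any doubled value over 9):
  doubled (positions 2,4,...): 3 3 4 7 8 9 4 → sum 38
  kept (positions 1,3,...): 7 4 0 6 8 3 0 4 → sum 32
Total = 70.
70 mod 10 = 0, so the number is valid.

valid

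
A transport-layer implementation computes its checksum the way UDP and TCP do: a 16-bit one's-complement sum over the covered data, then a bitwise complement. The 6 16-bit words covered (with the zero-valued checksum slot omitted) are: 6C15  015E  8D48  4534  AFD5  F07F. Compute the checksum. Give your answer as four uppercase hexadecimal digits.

One's-complement addition (fold any carry out of bit 15 back into bit 0):
  0x6C15 + 0x015E = 0x06D73
  0x6D73 + 0x8D48 = 0x0FABB
  0xFABB + 0x4534 = 0x13FEF → wrap carry → 0x3FF0
  0x3FF0 + 0xAFD5 = 0x0EFC5
  0xEFC5 + 0xF07F = 0x1E044 → wrap carry → 0xE045
One's-complement sum = 0xE045.
Checksum = ~0xE045 & 0xFFFF = 0x1FBA.

1FBA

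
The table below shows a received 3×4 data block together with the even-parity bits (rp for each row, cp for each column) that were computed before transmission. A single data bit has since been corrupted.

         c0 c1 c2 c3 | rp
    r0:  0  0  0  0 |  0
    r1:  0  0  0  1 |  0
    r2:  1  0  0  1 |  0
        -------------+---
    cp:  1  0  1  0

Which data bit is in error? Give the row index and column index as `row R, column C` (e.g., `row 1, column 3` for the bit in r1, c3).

Recompute each row's even parity and compare to rp:
  r0: data parity 0, sent rp 0 → ok
  r1: data parity 1, sent rp 0 → mismatch
  r2: data parity 0, sent rp 0 → ok
Recompute each column's even parity and compare to cp:
  c0: data parity 1, sent cp 1 → ok
  c1: data parity 0, sent cp 0 → ok
  c2: data parity 0, sent cp 1 → mismatch
  c3: data parity 0, sent cp 0 → ok
Exactly one row (r1) and one column (c2) fail → the flipped bit is at their intersection.

row 1, column 2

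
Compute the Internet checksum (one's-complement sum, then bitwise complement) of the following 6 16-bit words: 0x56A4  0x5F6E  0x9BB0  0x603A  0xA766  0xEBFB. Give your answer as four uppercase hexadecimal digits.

One's-complement addition (fold any carry out of bit 15 back into bit 0):
  0x56A4 + 0x5F6E = 0x0B612
  0xB612 + 0x9BB0 = 0x151C2 → wrap carry → 0x51C3
  0x51C3 + 0x603A = 0x0B1FD
  0xB1FD + 0xA766 = 0x15963 → wrap carry → 0x5964
  0x5964 + 0xEBFB = 0x1455F → wrap carry → 0x4560
One's-complement sum = 0x4560.
Checksum = ~0x4560 & 0xFFFF = 0xBA9F.

BA9F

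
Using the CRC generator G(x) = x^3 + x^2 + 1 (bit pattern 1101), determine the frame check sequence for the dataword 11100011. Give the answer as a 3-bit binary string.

001

Append 3 zeros: 11100011000. Divide by 1101 (XOR where the leading bit is 1):
  pos 0: 1110 XOR 1101 = 0011
  pos 2: 1100 XOR 1101 = 0001
  pos 5: 1110 XOR 1101 = 0011
  pos 7: 1100 XOR 1101 = 0001
Remainder (last 3 bits) = 001. This is the CRC / FCS.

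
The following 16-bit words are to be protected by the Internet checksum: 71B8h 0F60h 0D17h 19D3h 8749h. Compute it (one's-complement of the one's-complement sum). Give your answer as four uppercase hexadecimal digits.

One's-complement addition (fold any carry out of bit 15 back into bit 0):
  0x71B8 + 0x0F60 = 0x08118
  0x8118 + 0x0D17 = 0x08E2F
  0x8E2F + 0x19D3 = 0x0A802
  0xA802 + 0x8749 = 0x12F4B → wrap carry → 0x2F4C
One's-complement sum = 0x2F4C.
Checksum = ~0x2F4C & 0xFFFF = 0xD0B3.

D0B3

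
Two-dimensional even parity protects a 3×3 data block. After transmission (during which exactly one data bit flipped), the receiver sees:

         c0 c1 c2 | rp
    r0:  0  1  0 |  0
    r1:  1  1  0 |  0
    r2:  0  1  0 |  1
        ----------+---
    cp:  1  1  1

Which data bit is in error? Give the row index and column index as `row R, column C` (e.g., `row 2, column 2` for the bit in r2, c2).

row 0, column 2

Recompute each row's even parity and compare to rp:
  r0: data parity 1, sent rp 0 → mismatch
  r1: data parity 0, sent rp 0 → ok
  r2: data parity 1, sent rp 1 → ok
Recompute each column's even parity and compare to cp:
  c0: data parity 1, sent cp 1 → ok
  c1: data parity 1, sent cp 1 → ok
  c2: data parity 0, sent cp 1 → mismatch
Exactly one row (r0) and one column (c2) fail → the flipped bit is at their intersection.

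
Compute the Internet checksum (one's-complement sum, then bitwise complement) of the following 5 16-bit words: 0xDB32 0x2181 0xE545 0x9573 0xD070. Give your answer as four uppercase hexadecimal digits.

One's-complement addition (fold any carry out of bit 15 back into bit 0):
  0xDB32 + 0x2181 = 0x0FCB3
  0xFCB3 + 0xE545 = 0x1E1F8 → wrap carry → 0xE1F9
  0xE1F9 + 0x9573 = 0x1776C → wrap carry → 0x776D
  0x776D + 0xD070 = 0x147DD → wrap carry → 0x47DE
One's-complement sum = 0x47DE.
Checksum = ~0x47DE & 0xFFFF = 0xB821.

B821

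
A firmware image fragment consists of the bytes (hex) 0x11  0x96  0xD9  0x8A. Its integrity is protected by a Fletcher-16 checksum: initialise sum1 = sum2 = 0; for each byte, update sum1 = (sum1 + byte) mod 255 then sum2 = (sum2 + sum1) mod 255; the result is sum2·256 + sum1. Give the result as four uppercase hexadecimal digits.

Running sums (mod 255):
  after byte 0 (0x11): sum1=17, sum2=17
  after byte 1 (0x96): sum1=167, sum2=184
  after byte 2 (0xD9): sum1=129, sum2=58
  after byte 3 (0x8A): sum1=12, sum2=70
Checksum = sum2·256 + sum1 = 70·256 + 12 = 17932 = 0x460C.

460C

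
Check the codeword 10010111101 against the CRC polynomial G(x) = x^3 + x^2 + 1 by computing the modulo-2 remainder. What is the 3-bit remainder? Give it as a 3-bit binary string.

000

Modulo-2 division of 10010111101 by 1101:
  pos 0: 1001 XOR 1101 = 0100
  pos 1: 1000 XOR 1101 = 0101
  pos 2: 1011 XOR 1101 = 0110
  pos 3: 1101 XOR 1101 = 0000
  pos 7: 1101 XOR 1101 = 0000
Remainder = 000 (zero — the frame passes the CRC check).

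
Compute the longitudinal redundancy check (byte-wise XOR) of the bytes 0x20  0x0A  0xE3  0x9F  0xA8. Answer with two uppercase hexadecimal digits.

FE

XOR the bytes together:
  start with 0x20
  0x20 ⊕ 0x0A = 0x2A
  0x2A ⊕ 0xE3 = 0xC9
  0xC9 ⊕ 0x9F = 0x56
  0x56 ⊕ 0xA8 = 0xFE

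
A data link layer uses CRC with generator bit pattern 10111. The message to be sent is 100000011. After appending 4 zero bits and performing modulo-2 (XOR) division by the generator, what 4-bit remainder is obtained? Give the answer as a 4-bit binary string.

Append 4 zeros: 1000000110000. Divide by 10111 (XOR where the leading bit is 1):
  pos 0: 10000 XOR 10111 = 00111
  pos 2: 11100 XOR 10111 = 01011
  pos 3: 10111 XOR 10111 = 00000
  pos 8: 10000 XOR 10111 = 00111
Remainder (last 4 bits) = 0111. This is the CRC / FCS.

0111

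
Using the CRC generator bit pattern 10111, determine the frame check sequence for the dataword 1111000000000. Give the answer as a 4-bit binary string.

1100

Append 4 zeros: 11110000000000000. Divide by 10111 (XOR where the leading bit is 1):
  pos 0: 11110 XOR 10111 = 01001
  pos 1: 10010 XOR 10111 = 00101
  pos 3: 10100 XOR 10111 = 00011
  pos 6: 11000 XOR 10111 = 01111
  pos 7: 11110 XOR 10111 = 01001
  pos 8: 10010 XOR 10111 = 00101
  pos 10: 10100 XOR 10111 = 00011
Remainder (last 4 bits) = 1100. This is the CRC / FCS.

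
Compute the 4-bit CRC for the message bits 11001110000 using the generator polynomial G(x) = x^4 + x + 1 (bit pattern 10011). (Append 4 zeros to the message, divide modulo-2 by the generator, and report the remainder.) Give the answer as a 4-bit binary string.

1100

Append 4 zeros: 110011100000000. Divide by 10011 (XOR where the leading bit is 1):
  pos 0: 11001 XOR 10011 = 01010
  pos 1: 10101 XOR 10011 = 00110
  pos 3: 11010 XOR 10011 = 01001
  pos 4: 10010 XOR 10011 = 00001
  pos 8: 10000 XOR 10011 = 00011
Remainder (last 4 bits) = 1100. This is the CRC / FCS.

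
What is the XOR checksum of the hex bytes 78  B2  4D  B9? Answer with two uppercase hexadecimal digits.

XOR the bytes together:
  start with 0x78
  0x78 ⊕ 0xB2 = 0xCA
  0xCA ⊕ 0x4D = 0x87
  0x87 ⊕ 0xB9 = 0x3E

3E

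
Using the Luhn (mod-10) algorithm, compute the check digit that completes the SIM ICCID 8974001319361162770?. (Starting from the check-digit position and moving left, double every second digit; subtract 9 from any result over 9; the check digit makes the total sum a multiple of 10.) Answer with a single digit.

Partial digits right→left: 0 7 7 2 6 1 1 6 3 9 1 3 1 0 0 4 7 9 8
Double every second digit counting from the check-digit position (so the 1st, 3rd, 5th, ... of the partial from the right).
  doubled (with −9 where >9): 0 5 3 2 6 2 2 0 5 7 → sum 32
  kept as-is: 7 2 1 6 9 3 0 4 9 → sum 41
Total = 32 + 41 = 73.
Check digit = (10 − (73 mod 10)) mod 10 = 7.

7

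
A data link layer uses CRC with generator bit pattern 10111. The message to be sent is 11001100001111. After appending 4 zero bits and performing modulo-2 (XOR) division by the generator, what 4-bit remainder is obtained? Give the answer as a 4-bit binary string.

Append 4 zeros: 110011000011110000. Divide by 10111 (XOR where the leading bit is 1):
  pos 0: 11001 XOR 10111 = 01110
  pos 1: 11101 XOR 10111 = 01010
  pos 2: 10100 XOR 10111 = 00011
  pos 5: 11000 XOR 10111 = 01111
  pos 6: 11111 XOR 10111 = 01000
  pos 7: 10001 XOR 10111 = 00110
  pos 9: 11011 XOR 10111 = 01100
  pos 10: 11000 XOR 10111 = 01111
  pos 11: 11110 XOR 10111 = 01001
  pos 12: 10010 XOR 10111 = 00101
Remainder (last 4 bits) = 1010. This is the CRC / FCS.

1010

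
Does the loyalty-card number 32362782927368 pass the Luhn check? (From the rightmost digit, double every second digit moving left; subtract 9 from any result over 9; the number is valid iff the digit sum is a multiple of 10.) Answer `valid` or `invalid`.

valid

From the right, keep odd positions and double even positions (subtract 9 from any doubled value over 9):
  doubled (positions 2,4,...): 3 5 9 7 4 6 6 → sum 40
  kept (positions 1,3,...): 8 3 2 2 7 6 2 → sum 30
Total = 70.
70 mod 10 = 0, so the number is valid.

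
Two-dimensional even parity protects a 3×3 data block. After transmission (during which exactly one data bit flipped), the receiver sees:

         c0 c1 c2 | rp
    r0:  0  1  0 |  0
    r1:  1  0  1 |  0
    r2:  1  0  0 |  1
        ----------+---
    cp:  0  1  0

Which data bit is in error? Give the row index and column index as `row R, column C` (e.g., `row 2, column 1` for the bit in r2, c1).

Recompute each row's even parity and compare to rp:
  r0: data parity 1, sent rp 0 → mismatch
  r1: data parity 0, sent rp 0 → ok
  r2: data parity 1, sent rp 1 → ok
Recompute each column's even parity and compare to cp:
  c0: data parity 0, sent cp 0 → ok
  c1: data parity 1, sent cp 1 → ok
  c2: data parity 1, sent cp 0 → mismatch
Exactly one row (r0) and one column (c2) fail → the flipped bit is at their intersection.

row 0, column 2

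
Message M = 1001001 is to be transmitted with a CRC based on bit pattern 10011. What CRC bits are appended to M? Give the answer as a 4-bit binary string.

1111

Append 4 zeros: 10010010000. Divide by 10011 (XOR where the leading bit is 1):
  pos 0: 10010 XOR 10011 = 00001
  pos 4: 10100 XOR 10011 = 00111
  pos 6: 11100 XOR 10011 = 01111
Remainder (last 4 bits) = 1111. This is the CRC / FCS.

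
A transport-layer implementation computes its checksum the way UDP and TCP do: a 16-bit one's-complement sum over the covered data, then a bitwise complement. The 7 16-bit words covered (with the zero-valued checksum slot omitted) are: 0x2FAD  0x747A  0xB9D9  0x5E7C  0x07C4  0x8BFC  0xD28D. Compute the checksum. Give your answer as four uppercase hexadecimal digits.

One's-complement addition (fold any carry out of bit 15 back into bit 0):
  0x2FAD + 0x747A = 0x0A427
  0xA427 + 0xB9D9 = 0x15E00 → wrap carry → 0x5E01
  0x5E01 + 0x5E7C = 0x0BC7D
  0xBC7D + 0x07C4 = 0x0C441
  0xC441 + 0x8BFC = 0x1503D → wrap carry → 0x503E
  0x503E + 0xD28D = 0x122CB → wrap carry → 0x22CC
One's-complement sum = 0x22CC.
Checksum = ~0x22CC & 0xFFFF = 0xDD33.

DD33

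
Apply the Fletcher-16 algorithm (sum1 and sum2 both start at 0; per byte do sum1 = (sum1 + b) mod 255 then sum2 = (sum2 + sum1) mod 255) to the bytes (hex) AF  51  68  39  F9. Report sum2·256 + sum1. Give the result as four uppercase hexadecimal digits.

Running sums (mod 255):
  after byte 0 (AF): sum1=175, sum2=175
  after byte 1 (51): sum1=1, sum2=176
  after byte 2 (68): sum1=105, sum2=26
  after byte 3 (39): sum1=162, sum2=188
  after byte 4 (F9): sum1=156, sum2=89
Checksum = sum2·256 + sum1 = 89·256 + 156 = 22940 = 0x599C.

599C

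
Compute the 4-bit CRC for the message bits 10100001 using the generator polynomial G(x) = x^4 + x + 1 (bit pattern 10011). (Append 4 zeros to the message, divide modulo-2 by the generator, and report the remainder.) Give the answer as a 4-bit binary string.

0111

Append 4 zeros: 101000010000. Divide by 10011 (XOR where the leading bit is 1):
  pos 0: 10100 XOR 10011 = 00111
  pos 2: 11100 XOR 10011 = 01111
  pos 3: 11111 XOR 10011 = 01100
  pos 4: 11000 XOR 10011 = 01011
  pos 5: 10110 XOR 10011 = 00101
  pos 7: 10100 XOR 10011 = 00111
Remainder (last 4 bits) = 0111. This is the CRC / FCS.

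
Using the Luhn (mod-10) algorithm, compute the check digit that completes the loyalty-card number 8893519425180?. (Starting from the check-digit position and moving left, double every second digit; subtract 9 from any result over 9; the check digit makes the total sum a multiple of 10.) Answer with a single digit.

9

Partial digits right→left: 0 8 1 5 2 4 9 1 5 3 9 8 8
Double every second digit counting from the check-digit position (so the 1st, 3rd, 5th, ... of the partial from the right).
  doubled (with −9 where >9): 0 2 4 9 1 9 7 → sum 32
  kept as-is: 8 5 4 1 3 8 → sum 29
Total = 32 + 29 = 61.
Check digit = (10 − (61 mod 10)) mod 10 = 9.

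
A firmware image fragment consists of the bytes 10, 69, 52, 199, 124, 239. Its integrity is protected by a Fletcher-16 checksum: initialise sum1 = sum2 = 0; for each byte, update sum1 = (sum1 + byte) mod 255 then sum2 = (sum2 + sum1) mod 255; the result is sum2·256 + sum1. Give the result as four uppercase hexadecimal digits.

A7B7

Running sums (mod 255):
  after byte 0 (10): sum1=10, sum2=10
  after byte 1 (69): sum1=79, sum2=89
  after byte 2 (52): sum1=131, sum2=220
  after byte 3 (199): sum1=75, sum2=40
  after byte 4 (124): sum1=199, sum2=239
  after byte 5 (239): sum1=183, sum2=167
Checksum = sum2·256 + sum1 = 167·256 + 183 = 42935 = 0xA7B7.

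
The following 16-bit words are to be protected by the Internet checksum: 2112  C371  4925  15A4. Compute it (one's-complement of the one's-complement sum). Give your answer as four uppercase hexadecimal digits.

BCB2

One's-complement addition (fold any carry out of bit 15 back into bit 0):
  0x2112 + 0xC371 = 0x0E483
  0xE483 + 0x4925 = 0x12DA8 → wrap carry → 0x2DA9
  0x2DA9 + 0x15A4 = 0x0434D
One's-complement sum = 0x434D.
Checksum = ~0x434D & 0xFFFF = 0xBCB2.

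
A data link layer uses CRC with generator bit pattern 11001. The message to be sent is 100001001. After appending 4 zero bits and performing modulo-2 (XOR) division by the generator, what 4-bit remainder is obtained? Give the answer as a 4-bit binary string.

1101

Append 4 zeros: 1000010010000. Divide by 11001 (XOR where the leading bit is 1):
  pos 0: 10000 XOR 11001 = 01001
  pos 1: 10011 XOR 11001 = 01010
  pos 2: 10100 XOR 11001 = 01101
  pos 3: 11010 XOR 11001 = 00011
  pos 6: 11100 XOR 11001 = 00101
  pos 8: 10100 XOR 11001 = 01101
Remainder (last 4 bits) = 1101. This is the CRC / FCS.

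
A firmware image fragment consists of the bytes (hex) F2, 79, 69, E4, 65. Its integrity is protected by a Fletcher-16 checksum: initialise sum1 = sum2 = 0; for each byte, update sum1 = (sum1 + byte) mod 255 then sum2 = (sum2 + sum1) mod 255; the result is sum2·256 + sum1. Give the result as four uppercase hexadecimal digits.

1020

Running sums (mod 255):
  after byte 0 (F2): sum1=242, sum2=242
  after byte 1 (79): sum1=108, sum2=95
  after byte 2 (69): sum1=213, sum2=53
  after byte 3 (E4): sum1=186, sum2=239
  after byte 4 (65): sum1=32, sum2=16
Checksum = sum2·256 + sum1 = 16·256 + 32 = 4128 = 0x1020.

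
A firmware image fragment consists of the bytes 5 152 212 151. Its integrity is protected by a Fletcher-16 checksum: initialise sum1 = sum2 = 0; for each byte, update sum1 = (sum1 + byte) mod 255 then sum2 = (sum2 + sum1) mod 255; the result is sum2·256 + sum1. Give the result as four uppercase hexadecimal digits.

Running sums (mod 255):
  after byte 0 (5): sum1=5, sum2=5
  after byte 1 (152): sum1=157, sum2=162
  after byte 2 (212): sum1=114, sum2=21
  after byte 3 (151): sum1=10, sum2=31
Checksum = sum2·256 + sum1 = 31·256 + 10 = 7946 = 0x1F0A.

1F0A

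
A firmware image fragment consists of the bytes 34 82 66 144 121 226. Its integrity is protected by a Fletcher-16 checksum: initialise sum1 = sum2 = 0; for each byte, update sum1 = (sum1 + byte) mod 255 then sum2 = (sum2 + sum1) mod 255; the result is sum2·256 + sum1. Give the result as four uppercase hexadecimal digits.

F8A3

Running sums (mod 255):
  after byte 0 (34): sum1=34, sum2=34
  after byte 1 (82): sum1=116, sum2=150
  after byte 2 (66): sum1=182, sum2=77
  after byte 3 (144): sum1=71, sum2=148
  after byte 4 (121): sum1=192, sum2=85
  after byte 5 (226): sum1=163, sum2=248
Checksum = sum2·256 + sum1 = 248·256 + 163 = 63651 = 0xF8A3.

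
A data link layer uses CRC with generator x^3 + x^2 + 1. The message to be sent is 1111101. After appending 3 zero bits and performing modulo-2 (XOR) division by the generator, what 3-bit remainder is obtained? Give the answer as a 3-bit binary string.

111

Append 3 zeros: 1111101000. Divide by 1101 (XOR where the leading bit is 1):
  pos 0: 1111 XOR 1101 = 0010
  pos 2: 1010 XOR 1101 = 0111
  pos 3: 1111 XOR 1101 = 0010
  pos 5: 1000 XOR 1101 = 0101
  pos 6: 1010 XOR 1101 = 0111
Remainder (last 3 bits) = 111. This is the CRC / FCS.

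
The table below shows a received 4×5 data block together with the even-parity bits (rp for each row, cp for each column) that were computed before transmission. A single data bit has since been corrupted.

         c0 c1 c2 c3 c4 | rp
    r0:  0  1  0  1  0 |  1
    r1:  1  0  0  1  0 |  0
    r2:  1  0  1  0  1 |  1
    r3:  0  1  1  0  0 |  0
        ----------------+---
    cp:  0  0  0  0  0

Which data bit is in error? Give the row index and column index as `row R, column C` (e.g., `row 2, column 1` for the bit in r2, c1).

Recompute each row's even parity and compare to rp:
  r0: data parity 0, sent rp 1 → mismatch
  r1: data parity 0, sent rp 0 → ok
  r2: data parity 1, sent rp 1 → ok
  r3: data parity 0, sent rp 0 → ok
Recompute each column's even parity and compare to cp:
  c0: data parity 0, sent cp 0 → ok
  c1: data parity 0, sent cp 0 → ok
  c2: data parity 0, sent cp 0 → ok
  c3: data parity 0, sent cp 0 → ok
  c4: data parity 1, sent cp 0 → mismatch
Exactly one row (r0) and one column (c4) fail → the flipped bit is at their intersection.

row 0, column 4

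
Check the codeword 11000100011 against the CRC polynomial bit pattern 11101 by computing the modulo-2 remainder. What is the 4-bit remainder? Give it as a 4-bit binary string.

1000

Modulo-2 division of 11000100011 by 11101:
  pos 0: 11000 XOR 11101 = 00101
  pos 2: 10110 XOR 11101 = 01011
  pos 3: 10110 XOR 11101 = 01011
  pos 4: 10110 XOR 11101 = 01011
  pos 5: 10111 XOR 11101 = 01010
  pos 6: 10101 XOR 11101 = 01000
Remainder = 1000 (nonzero — an error is detected).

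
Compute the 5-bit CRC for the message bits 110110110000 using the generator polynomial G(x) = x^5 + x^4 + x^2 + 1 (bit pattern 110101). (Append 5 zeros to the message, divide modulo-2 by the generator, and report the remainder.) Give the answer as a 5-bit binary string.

Append 5 zeros: 11011011000000000. Divide by 110101 (XOR where the leading bit is 1):
  pos 0: 110110 XOR 110101 = 000011
  pos 4: 111100 XOR 110101 = 001001
  pos 6: 100100 XOR 110101 = 010001
  pos 7: 100010 XOR 110101 = 010111
  pos 8: 101110 XOR 110101 = 011011
  pos 9: 110110 XOR 110101 = 000011
Remainder (last 5 bits) = 01100. This is the CRC / FCS.

01100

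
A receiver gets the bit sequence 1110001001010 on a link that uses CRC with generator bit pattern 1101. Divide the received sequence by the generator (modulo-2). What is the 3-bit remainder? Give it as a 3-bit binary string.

000

Modulo-2 division of 1110001001010 by 1101:
  pos 0: 1110 XOR 1101 = 0011
  pos 2: 1100 XOR 1101 = 0001
  pos 5: 1100 XOR 1101 = 0001
  pos 8: 1101 XOR 1101 = 0000
Remainder = 000 (zero — the frame passes the CRC check).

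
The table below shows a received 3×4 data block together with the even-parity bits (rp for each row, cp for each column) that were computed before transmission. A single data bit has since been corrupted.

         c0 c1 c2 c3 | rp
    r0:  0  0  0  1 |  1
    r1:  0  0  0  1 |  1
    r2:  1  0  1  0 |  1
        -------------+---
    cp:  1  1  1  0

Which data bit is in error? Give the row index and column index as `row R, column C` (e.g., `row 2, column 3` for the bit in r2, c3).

Recompute each row's even parity and compare to rp:
  r0: data parity 1, sent rp 1 → ok
  r1: data parity 1, sent rp 1 → ok
  r2: data parity 0, sent rp 1 → mismatch
Recompute each column's even parity and compare to cp:
  c0: data parity 1, sent cp 1 → ok
  c1: data parity 0, sent cp 1 → mismatch
  c2: data parity 1, sent cp 1 → ok
  c3: data parity 0, sent cp 0 → ok
Exactly one row (r2) and one column (c1) fail → the flipped bit is at their intersection.

row 2, column 1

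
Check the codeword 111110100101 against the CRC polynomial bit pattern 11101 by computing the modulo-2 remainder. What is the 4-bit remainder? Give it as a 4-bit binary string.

0000

Modulo-2 division of 111110100101 by 11101:
  pos 0: 11111 XOR 11101 = 00010
  pos 3: 10010 XOR 11101 = 01111
  pos 4: 11110 XOR 11101 = 00011
  pos 7: 11101 XOR 11101 = 00000
Remainder = 0000 (zero — the frame passes the CRC check).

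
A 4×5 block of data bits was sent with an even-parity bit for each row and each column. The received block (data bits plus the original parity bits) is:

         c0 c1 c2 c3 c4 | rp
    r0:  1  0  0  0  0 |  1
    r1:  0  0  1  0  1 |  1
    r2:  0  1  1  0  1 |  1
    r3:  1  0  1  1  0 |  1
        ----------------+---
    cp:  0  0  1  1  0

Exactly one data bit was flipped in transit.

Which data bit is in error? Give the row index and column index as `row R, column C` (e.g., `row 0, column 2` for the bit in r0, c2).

Recompute each row's even parity and compare to rp:
  r0: data parity 1, sent rp 1 → ok
  r1: data parity 0, sent rp 1 → mismatch
  r2: data parity 1, sent rp 1 → ok
  r3: data parity 1, sent rp 1 → ok
Recompute each column's even parity and compare to cp:
  c0: data parity 0, sent cp 0 → ok
  c1: data parity 1, sent cp 0 → mismatch
  c2: data parity 1, sent cp 1 → ok
  c3: data parity 1, sent cp 1 → ok
  c4: data parity 0, sent cp 0 → ok
Exactly one row (r1) and one column (c1) fail → the flipped bit is at their intersection.

row 1, column 1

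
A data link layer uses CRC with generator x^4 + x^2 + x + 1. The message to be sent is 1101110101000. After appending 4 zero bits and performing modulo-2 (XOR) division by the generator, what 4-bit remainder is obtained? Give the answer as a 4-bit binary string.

Append 4 zeros: 11011101010000000. Divide by 10111 (XOR where the leading bit is 1):
  pos 0: 11011 XOR 10111 = 01100
  pos 1: 11001 XOR 10111 = 01110
  pos 2: 11100 XOR 10111 = 01011
  pos 3: 10111 XOR 10111 = 00000
  pos 9: 10000 XOR 10111 = 00111
  pos 11: 11100 XOR 10111 = 01011
  pos 12: 10110 XOR 10111 = 00001
Remainder (last 4 bits) = 0001. This is the CRC / FCS.

0001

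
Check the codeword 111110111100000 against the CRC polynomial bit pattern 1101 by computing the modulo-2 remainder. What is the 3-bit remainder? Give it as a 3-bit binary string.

000

Modulo-2 division of 111110111100000 by 1101:
  pos 0: 1111 XOR 1101 = 0010
  pos 2: 1010 XOR 1101 = 0111
  pos 3: 1111 XOR 1101 = 0010
  pos 5: 1011 XOR 1101 = 0110
  pos 6: 1101 XOR 1101 = 0000
Remainder = 000 (zero — the frame passes the CRC check).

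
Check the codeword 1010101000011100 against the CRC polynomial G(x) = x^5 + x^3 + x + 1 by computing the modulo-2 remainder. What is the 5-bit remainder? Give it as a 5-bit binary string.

Modulo-2 division of 1010101000011100 by 101011:
  pos 0: 101010 XOR 101011 = 000001
  pos 5: 110000 XOR 101011 = 011011
  pos 6: 110111 XOR 101011 = 011100
  pos 7: 111001 XOR 101011 = 010010
  pos 8: 100101 XOR 101011 = 001110
  pos 10: 111000 XOR 101011 = 010011
Remainder = 10011 (nonzero — an error is detected).

10011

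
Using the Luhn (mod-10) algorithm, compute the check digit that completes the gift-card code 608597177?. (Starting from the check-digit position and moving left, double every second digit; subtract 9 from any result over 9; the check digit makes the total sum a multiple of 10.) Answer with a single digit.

5

Partial digits right→left: 7 7 1 7 9 5 8 0 6
Double every second digit counting from the check-digit position (so the 1st, 3rd, 5th, ... of the partial from the right).
  doubled (with −9 where >9): 5 2 9 7 3 → sum 26
  kept as-is: 7 7 5 0 → sum 19
Total = 26 + 19 = 45.
Check digit = (10 − (45 mod 10)) mod 10 = 5.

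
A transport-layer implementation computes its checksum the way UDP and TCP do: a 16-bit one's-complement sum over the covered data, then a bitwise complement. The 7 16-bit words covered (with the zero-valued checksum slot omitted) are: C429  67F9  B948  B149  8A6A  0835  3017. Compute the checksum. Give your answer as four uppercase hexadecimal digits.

One's-complement addition (fold any carry out of bit 15 back into bit 0):
  0xC429 + 0x67F9 = 0x12C22 → wrap carry → 0x2C23
  0x2C23 + 0xB948 = 0x0E56B
  0xE56B + 0xB149 = 0x196B4 → wrap carry → 0x96B5
  0x96B5 + 0x8A6A = 0x1211F → wrap carry → 0x2120
  0x2120 + 0x0835 = 0x02955
  0x2955 + 0x3017 = 0x0596C
One's-complement sum = 0x596C.
Checksum = ~0x596C & 0xFFFF = 0xA693.

A693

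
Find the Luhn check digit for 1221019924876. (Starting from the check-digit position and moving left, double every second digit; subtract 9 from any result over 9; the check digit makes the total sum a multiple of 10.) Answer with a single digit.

Partial digits right→left: 6 7 8 4 2 9 9 1 0 1 2 2 1
Double every second digit counting from the check-digit position (so the 1st, 3rd, 5th, ... of the partial from the right).
  doubled (with −9 where >9): 3 7 4 9 0 4 2 → sum 29
  kept as-is: 7 4 9 1 1 2 → sum 24
Total = 29 + 24 = 53.
Check digit = (10 − (53 mod 10)) mod 10 = 7.

7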